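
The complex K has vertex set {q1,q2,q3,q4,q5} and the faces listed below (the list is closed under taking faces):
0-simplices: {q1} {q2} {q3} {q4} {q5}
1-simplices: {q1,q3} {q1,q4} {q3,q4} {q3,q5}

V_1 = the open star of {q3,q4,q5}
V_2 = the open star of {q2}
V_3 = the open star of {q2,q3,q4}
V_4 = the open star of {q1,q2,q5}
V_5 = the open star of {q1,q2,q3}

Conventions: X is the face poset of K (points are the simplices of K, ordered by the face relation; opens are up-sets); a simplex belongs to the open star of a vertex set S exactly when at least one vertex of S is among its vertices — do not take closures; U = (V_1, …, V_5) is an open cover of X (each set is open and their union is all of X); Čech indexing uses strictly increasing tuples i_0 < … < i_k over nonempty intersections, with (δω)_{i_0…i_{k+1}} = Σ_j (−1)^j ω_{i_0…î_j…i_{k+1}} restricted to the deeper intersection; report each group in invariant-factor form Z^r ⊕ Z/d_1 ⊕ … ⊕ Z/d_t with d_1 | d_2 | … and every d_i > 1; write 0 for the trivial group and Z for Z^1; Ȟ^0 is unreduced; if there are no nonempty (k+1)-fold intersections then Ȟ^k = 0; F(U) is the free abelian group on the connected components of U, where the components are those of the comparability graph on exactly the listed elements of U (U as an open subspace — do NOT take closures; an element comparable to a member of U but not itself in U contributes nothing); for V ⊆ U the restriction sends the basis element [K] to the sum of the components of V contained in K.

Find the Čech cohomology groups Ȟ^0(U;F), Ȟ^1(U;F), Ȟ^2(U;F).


nerve simplices:
  V1={{q3},{q4},{q5},{q1,q3},{q1,q4},{q3,q4},{q3,q5}} V2={{q2}} V3={{q2},{q3},{q4},{q1,q3},{q1,q4},{q3,q4},{q3,q5}} V4={{q1},{q2},{q5},{q1,q3},{q1,q4},{q3,q5}} V5={{q1},{q2},{q3},{q1,q3},{q1,q4},{q3,q4},{q3,q5}}
  V13={{q3},{q4},{q1,q3},{q1,q4},{q3,q4},{q3,q5}} V14={{q5},{q1,q3},{q1,q4},{q3,q5}} V15={{q3},{q1,q3},{q1,q4},{q3,q4},{q3,q5}} V23={{q2}} V24={{q2}} V25={{q2}} V34={{q2},{q1,q3},{q1,q4},{q3,q5}} V35={{q2},{q3},{q1,q3},{q1,q4},{q3,q4},{q3,q5}} V45={{q1},{q2},{q1,q3},{q1,q4},{q3,q5}}
  V134={{q1,q3},{q1,q4},{q3,q5}} V135={{q3},{q1,q3},{q1,q4},{q3,q4},{q3,q5}} V145={{q1,q3},{q1,q4},{q3,q5}} V234={{q2}} V235={{q2}} V245={{q2}} V345={{q2},{q1,q3},{q1,q4},{q3,q5}}
  V1345={{q1,q3},{q1,q4},{q3,q5}} V2345={{q2}}
components per intersection:
  V1: {{q3},{q4},{q5},{q1,q3},{q1,q4},{q3,q4},{q3,q5}}
  V2: {{q2}}
  V3: {{q2}} {{q3},{q4},{q1,q3},{q1,q4},{q3,q4},{q3,q5}}
  V4: {{q1},{q1,q3},{q1,q4}} {{q2}} {{q5},{q3,q5}}
  V5: {{q1},{q3},{q1,q3},{q1,q4},{q3,q4},{q3,q5}} {{q2}}
  V13: {{q3},{q4},{q1,q3},{q1,q4},{q3,q4},{q3,q5}}
  V14: {{q5},{q3,q5}} {{q1,q3}} {{q1,q4}}
  V15: {{q3},{q1,q3},{q3,q4},{q3,q5}} {{q1,q4}}
  V23: {{q2}}
  V24: {{q2}}
  V25: {{q2}}
  V34: {{q2}} {{q1,q3}} {{q1,q4}} {{q3,q5}}
  V35: {{q2}} {{q3},{q1,q3},{q3,q4},{q3,q5}} {{q1,q4}}
  V45: {{q1},{q1,q3},{q1,q4}} {{q2}} {{q3,q5}}
  V134: {{q1,q3}} {{q1,q4}} {{q3,q5}}
  V135: {{q3},{q1,q3},{q3,q4},{q3,q5}} {{q1,q4}}
  V145: {{q1,q3}} {{q1,q4}} {{q3,q5}}
  V234: {{q2}}
  V235: {{q2}}
  V245: {{q2}}
  V345: {{q2}} {{q1,q3}} {{q1,q4}} {{q3,q5}}
  V1345: {{q1,q3}} {{q1,q4}} {{q3,q5}}
  V2345: {{q2}}
C dims 9,19,15,4; δ0: rk 7, SNF 1^7; δ1: rk 11, SNF 1^11; δ2: rk 4, SNF 1^4
degree 0: 9−7−0 = 2 → Ȟ^0 ≅ Z^2
degree 1: 19−11−7 = 1 → Ȟ^1 ≅ Z
degree 2: 15−4−11 = 0 → Ȟ^2 ≅ 0

Ȟ^0 = Z^2; Ȟ^1 = Z; Ȟ^2 = 0


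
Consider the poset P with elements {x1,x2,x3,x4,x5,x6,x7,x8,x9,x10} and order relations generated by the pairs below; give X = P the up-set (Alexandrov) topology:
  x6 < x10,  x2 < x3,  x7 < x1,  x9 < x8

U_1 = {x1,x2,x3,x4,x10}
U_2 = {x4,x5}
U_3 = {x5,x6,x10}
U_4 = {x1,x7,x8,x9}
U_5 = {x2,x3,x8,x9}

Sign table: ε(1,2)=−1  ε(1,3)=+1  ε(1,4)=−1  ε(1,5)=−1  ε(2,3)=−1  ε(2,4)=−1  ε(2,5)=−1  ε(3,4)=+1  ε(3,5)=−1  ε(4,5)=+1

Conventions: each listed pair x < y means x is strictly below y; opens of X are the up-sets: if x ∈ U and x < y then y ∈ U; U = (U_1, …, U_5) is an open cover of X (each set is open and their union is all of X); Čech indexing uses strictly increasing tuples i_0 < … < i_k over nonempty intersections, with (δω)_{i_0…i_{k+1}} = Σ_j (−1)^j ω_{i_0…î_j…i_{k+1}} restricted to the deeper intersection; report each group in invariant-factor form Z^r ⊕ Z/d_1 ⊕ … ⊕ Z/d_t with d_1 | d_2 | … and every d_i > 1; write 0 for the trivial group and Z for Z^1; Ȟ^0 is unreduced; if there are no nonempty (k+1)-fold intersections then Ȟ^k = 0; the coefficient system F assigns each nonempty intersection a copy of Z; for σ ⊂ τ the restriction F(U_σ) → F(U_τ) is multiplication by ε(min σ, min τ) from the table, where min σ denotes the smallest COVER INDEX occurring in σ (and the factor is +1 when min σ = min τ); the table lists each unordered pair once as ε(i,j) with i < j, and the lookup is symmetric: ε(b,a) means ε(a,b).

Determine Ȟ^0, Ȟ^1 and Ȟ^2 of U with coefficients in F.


nerve of the cover:
  U12={x4} U13={x10} U14={x1} U15={x2,x3} U23={x5} U45={x8,x9}
C dims 5,6; δ0: rk 4, SNF 1^4
Ȟ^0 = (5 − 4) − 0 = 1, so Ȟ^0 ≅ Z
Ȟ^1 = (6 − 0) − 4 = 2, so Ȟ^1 ≅ Z^2
Ȟ^2 = (0 − 0) − 0 = 0, so Ȟ^2 ≅ 0

Ȟ^0 ≅ Z, Ȟ^1 ≅ Z^2, Ȟ^2 ≅ 0


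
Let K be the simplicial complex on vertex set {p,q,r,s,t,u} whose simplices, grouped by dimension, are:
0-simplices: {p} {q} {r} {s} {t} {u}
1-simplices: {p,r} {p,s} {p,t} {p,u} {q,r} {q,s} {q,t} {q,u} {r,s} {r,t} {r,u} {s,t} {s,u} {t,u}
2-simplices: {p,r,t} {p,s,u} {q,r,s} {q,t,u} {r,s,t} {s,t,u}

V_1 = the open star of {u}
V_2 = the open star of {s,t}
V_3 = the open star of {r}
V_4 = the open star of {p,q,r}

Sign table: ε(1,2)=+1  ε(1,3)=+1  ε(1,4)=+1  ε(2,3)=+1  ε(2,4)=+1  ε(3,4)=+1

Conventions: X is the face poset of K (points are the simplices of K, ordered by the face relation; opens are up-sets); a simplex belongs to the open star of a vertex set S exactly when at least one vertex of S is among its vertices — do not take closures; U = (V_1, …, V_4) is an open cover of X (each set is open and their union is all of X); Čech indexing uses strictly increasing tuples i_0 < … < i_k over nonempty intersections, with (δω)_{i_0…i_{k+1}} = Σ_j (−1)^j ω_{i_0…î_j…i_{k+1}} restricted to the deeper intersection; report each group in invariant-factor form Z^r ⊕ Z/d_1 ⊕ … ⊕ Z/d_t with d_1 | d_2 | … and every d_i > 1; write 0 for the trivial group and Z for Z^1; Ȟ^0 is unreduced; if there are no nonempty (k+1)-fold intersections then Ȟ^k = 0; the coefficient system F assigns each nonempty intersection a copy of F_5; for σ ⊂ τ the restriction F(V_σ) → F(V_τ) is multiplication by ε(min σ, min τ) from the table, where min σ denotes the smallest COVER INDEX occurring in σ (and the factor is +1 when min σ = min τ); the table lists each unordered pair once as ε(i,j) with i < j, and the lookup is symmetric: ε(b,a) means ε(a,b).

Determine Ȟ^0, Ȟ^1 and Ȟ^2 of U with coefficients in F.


Ȟ^0(U;F) ≅ Z/5, Ȟ^1(U;F) ≅ 0, Ȟ^2(U;F) ≅ 0

nonempty intersections:
  V1={{u},{p,u},{q,u},{r,u},{s,u},{t,u},{p,s,u},{q,t,u},{s,t,u}} V2={{s},{t},{p,s},{p,t},{q,s},{q,t},{r,s},{r,t},{s,t},{s,u},{t,u},{p,r,t},{p,s,u},{q,r,s},{q,t,u},{r,s,t},{s,t,u}} V3={{r},{p,r},{q,r},{r,s},{r,t},{r,u},{p,r,t},{q,r,s},{r,s,t}} V4={{p},{q},{r},{p,r},{p,s},{p,t},{p,u},{q,r},{q,s},{q,t},{q,u},{r,s},{r,t},{r,u},{p,r,t},{p,s,u},{q,r,s},{q,t,u},{r,s,t}}
  V12={{s,u},{t,u},{p,s,u},{q,t,u},{s,t,u}} V13={{r,u}} V14={{p,u},{q,u},{r,u},{p,s,u},{q,t,u}} V23={{r,s},{r,t},{p,r,t},{q,r,s},{r,s,t}} V24={{p,s},{p,t},{q,s},{q,t},{r,s},{r,t},{p,r,t},{p,s,u},{q,r,s},{q,t,u},{r,s,t}} V34={{r},{p,r},{q,r},{r,s},{r,t},{r,u},{p,r,t},{q,r,s},{r,s,t}}
  V124={{p,s,u},{q,t,u}} V134={{r,u}} V234={{r,s},{r,t},{p,r,t},{q,r,s},{r,s,t}}
C dims 4,6,3; δ0: rk_F5 3; δ1: rk_F5 3
Ȟ^0: (4−3)−0=1 ⇒ Z/5
Ȟ^1: (6−3)−3=0 ⇒ 0
Ȟ^2: (3−0)−3=0 ⇒ 0


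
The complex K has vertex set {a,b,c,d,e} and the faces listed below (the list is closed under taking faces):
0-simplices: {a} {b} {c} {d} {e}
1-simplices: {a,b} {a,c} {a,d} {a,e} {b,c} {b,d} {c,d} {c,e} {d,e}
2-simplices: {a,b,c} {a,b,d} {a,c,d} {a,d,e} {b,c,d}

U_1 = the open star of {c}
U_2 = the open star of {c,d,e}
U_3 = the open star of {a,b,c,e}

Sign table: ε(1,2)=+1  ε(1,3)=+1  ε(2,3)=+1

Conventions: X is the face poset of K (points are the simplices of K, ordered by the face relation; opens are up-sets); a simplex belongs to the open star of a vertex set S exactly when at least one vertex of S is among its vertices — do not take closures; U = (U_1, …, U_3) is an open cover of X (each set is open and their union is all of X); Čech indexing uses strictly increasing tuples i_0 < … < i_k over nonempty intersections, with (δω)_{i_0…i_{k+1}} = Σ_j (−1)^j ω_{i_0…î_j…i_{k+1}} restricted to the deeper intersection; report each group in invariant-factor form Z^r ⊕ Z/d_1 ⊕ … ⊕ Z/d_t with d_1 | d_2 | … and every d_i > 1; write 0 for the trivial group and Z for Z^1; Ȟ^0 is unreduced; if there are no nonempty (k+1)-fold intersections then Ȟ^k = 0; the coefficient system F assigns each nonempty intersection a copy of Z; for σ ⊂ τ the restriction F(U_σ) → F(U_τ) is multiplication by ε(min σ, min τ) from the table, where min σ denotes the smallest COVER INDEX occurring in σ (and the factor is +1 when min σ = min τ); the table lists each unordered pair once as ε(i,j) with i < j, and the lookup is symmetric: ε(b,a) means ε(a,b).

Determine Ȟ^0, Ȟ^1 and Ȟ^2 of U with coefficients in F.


intersection data:
  U1={{c},{a,c},{b,c},{c,d},{c,e},{a,b,c},{a,c,d},{b,c,d}} U2={{c},{d},{e},{a,c},{a,d},{a,e},{b,c},{b,d},{c,d},{c,e},{d,e},{a,b,c},{a,b,d},{a,c,d},{a,d,e},{b,c,d}} U3={{a},{b},{c},{e},{a,b},{a,c},{a,d},{a,e},{b,c},{b,d},{c,d},{c,e},{d,e},{a,b,c},{a,b,d},{a,c,d},{a,d,e},{b,c,d}}
  U12={{c},{a,c},{b,c},{c,d},{c,e},{a,b,c},{a,c,d},{b,c,d}} U13={{c},{a,c},{b,c},{c,d},{c,e},{a,b,c},{a,c,d},{b,c,d}} U23={{c},{e},{a,c},{a,d},{a,e},{b,c},{b,d},{c,d},{c,e},{d,e},{a,b,c},{a,b,d},{a,c,d},{a,d,e},{b,c,d}}
  U123={{c},{a,c},{b,c},{c,d},{c,e},{a,b,c},{a,c,d},{b,c,d}}
C dims 3,3,1; δ0: rk 2, SNF 1^2; δ1: rk 1, SNF 1^1
Ȟ^0 = (3 − 2) − 0 = 1, so Ȟ^0 ≅ Z
Ȟ^1 = (3 − 1) − 2 = 0, so Ȟ^1 ≅ 0
Ȟ^2 = (1 − 0) − 1 = 0, so Ȟ^2 ≅ 0

Ȟ^0(U;F) ≅ Z, Ȟ^1(U;F) ≅ 0, Ȟ^2(U;F) ≅ 0


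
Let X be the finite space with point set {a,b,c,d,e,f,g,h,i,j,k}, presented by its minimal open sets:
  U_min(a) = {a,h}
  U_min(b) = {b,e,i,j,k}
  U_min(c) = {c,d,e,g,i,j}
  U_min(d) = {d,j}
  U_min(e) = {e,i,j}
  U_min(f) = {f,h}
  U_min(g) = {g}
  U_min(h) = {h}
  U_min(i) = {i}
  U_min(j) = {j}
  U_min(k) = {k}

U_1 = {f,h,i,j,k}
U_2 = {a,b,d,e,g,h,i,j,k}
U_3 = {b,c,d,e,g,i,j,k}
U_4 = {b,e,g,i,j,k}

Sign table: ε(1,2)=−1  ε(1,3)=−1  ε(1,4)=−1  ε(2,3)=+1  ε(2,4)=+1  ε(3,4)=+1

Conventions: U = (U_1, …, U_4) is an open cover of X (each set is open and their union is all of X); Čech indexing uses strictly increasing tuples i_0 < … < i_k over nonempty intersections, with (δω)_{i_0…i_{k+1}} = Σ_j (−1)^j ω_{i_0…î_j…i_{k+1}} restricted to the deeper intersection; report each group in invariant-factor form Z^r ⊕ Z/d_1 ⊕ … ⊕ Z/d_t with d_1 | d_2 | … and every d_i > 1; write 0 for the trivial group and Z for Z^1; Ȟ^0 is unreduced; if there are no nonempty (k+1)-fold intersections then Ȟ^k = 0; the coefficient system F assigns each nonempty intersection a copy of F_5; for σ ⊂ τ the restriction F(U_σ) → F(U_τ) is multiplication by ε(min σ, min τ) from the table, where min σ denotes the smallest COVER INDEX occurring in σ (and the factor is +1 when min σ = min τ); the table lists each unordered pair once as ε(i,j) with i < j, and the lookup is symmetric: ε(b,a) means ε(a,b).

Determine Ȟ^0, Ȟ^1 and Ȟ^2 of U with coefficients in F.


nerve simplices:
  U12={h,i,j,k} U13={i,j,k} U14={i,j,k} U23={b,d,e,g,i,j,k} U24={b,e,g,i,j,k} U34={b,e,g,i,j,k}
  U123={i,j,k} U124={i,j,k} U134={i,j,k} U234={b,e,g,i,j,k}
  U1234={i,j,k}
C dims 4,6,4,1; δ0: rk_F5 3; δ1: rk_F5 3; δ2: rk_F5 1
degree 0: 4−3−0 = 1 → Ȟ^0 ≅ Z/5
degree 1: 6−3−3 = 0 → Ȟ^1 ≅ 0
degree 2: 4−1−3 = 0 → Ȟ^2 ≅ 0

Ȟ^0 = Z/5; Ȟ^1 = 0; Ȟ^2 = 0


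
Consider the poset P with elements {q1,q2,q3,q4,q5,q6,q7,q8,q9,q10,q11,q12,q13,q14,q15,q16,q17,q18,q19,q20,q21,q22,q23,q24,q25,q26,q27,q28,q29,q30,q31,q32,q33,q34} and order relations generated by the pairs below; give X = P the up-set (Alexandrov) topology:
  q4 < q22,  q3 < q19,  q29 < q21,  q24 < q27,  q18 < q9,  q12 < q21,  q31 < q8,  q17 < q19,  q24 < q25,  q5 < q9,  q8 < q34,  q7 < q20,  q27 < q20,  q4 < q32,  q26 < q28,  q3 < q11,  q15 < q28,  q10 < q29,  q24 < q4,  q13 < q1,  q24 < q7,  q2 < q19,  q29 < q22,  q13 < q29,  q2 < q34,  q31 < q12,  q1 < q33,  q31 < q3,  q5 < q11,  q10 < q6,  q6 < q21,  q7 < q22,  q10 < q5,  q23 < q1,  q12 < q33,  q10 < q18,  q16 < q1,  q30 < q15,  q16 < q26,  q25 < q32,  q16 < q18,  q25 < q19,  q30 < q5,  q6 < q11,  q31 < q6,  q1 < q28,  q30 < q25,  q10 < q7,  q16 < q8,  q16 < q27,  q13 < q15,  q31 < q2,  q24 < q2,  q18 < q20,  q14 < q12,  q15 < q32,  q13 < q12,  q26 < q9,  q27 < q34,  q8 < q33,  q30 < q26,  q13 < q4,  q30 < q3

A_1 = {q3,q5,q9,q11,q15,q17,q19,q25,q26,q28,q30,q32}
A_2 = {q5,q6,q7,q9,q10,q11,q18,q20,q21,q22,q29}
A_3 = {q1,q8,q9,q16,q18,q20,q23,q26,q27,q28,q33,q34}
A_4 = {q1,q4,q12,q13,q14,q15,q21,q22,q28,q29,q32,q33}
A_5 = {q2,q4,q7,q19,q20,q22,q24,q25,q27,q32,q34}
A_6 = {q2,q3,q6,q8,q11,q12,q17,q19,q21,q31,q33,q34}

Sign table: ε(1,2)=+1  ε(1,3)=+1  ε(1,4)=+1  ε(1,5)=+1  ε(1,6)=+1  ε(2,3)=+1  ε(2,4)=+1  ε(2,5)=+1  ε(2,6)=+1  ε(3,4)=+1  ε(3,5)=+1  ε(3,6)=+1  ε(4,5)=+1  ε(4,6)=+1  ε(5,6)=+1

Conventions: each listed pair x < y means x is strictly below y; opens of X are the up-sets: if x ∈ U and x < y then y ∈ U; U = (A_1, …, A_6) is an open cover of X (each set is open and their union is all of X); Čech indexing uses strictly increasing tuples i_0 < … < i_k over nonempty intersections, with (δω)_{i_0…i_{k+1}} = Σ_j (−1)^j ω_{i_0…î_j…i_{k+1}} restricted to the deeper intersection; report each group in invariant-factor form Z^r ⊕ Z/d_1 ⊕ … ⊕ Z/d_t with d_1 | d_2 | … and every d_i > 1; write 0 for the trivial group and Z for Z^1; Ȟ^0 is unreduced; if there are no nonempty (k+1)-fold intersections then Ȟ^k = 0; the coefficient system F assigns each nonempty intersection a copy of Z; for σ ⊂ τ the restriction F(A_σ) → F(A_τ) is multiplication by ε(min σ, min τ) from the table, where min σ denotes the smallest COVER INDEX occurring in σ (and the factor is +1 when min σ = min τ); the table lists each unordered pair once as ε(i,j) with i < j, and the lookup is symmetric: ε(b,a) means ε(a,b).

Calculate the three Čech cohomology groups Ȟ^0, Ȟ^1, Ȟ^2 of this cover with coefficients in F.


nonempty overlaps:
  A12={q5,q9,q11} A13={q9,q26,q28} A14={q15,q28,q32} A15={q19,q25,q32} A16={q3,q11,q17,q19} A23={q9,q18,q20} A24={q21,q22,q29} A25={q7,q20,q22} A26={q6,q11,q21} A34={q1,q28,q33} A35={q20,q27,q34} A36={q8,q33,q34} A45={q4,q22,q32} A46={q12,q21,q33} A56={q2,q19,q34}
  A123={q9} A126={q11} A134={q28} A145={q32} A156={q19} A235={q20} A245={q22} A246={q21} A346={q33} A356={q34}
C dims 6,15,10; δ0: rk 5, SNF 1^5; δ1: rk 10, SNF 1^9·2
degree 0: 6−5−0 = 1 → Ȟ^0 ≅ Z
degree 1: 15−10−5 = 0 → Ȟ^1 ≅ 0
degree 2: 10−0−10 = 0 plus torsion [2] → Ȟ^2 ≅ Z/2

Ȟ^0(U;F) ≅ Z, Ȟ^1(U;F) ≅ 0, Ȟ^2(U;F) ≅ Z/2


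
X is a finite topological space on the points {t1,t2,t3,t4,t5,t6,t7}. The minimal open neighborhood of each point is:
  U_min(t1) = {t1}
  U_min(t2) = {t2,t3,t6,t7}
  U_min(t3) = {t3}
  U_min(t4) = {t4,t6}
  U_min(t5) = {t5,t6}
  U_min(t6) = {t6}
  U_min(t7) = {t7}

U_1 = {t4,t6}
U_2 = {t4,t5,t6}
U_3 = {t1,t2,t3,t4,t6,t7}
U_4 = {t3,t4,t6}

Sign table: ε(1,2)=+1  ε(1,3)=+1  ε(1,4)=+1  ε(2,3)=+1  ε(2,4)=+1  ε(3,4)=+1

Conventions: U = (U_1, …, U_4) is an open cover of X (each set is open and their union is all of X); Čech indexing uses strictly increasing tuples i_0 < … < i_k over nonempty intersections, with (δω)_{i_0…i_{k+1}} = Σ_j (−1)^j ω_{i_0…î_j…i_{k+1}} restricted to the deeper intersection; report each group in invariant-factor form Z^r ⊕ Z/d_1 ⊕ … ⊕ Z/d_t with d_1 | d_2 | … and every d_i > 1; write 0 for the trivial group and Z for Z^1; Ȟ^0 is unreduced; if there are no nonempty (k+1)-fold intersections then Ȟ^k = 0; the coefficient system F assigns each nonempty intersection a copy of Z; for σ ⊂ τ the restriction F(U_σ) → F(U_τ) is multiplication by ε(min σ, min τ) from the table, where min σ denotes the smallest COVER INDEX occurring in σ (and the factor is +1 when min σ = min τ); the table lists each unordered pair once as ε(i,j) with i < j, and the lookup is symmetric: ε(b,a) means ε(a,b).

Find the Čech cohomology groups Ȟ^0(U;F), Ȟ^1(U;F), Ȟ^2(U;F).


cover nerve:
  U12={t4,t6} U13={t4,t6} U14={t4,t6} U23={t4,t6} U24={t4,t6} U34={t3,t4,t6}
  U123={t4,t6} U124={t4,t6} U134={t4,t6} U234={t4,t6}
  U1234={t4,t6}
C dims 4,6,4,1; δ0: rk 3, SNF 1^3; δ1: rk 3, SNF 1^3; δ2: rk 1, SNF 1^1
Ȟ^0: (4−3)−0=1 ⇒ Z
Ȟ^1: (6−3)−3=0 ⇒ 0
Ȟ^2: (4−1)−3=0 ⇒ 0

Ȟ^0 = Z, Ȟ^1 = 0 and Ȟ^2 = 0


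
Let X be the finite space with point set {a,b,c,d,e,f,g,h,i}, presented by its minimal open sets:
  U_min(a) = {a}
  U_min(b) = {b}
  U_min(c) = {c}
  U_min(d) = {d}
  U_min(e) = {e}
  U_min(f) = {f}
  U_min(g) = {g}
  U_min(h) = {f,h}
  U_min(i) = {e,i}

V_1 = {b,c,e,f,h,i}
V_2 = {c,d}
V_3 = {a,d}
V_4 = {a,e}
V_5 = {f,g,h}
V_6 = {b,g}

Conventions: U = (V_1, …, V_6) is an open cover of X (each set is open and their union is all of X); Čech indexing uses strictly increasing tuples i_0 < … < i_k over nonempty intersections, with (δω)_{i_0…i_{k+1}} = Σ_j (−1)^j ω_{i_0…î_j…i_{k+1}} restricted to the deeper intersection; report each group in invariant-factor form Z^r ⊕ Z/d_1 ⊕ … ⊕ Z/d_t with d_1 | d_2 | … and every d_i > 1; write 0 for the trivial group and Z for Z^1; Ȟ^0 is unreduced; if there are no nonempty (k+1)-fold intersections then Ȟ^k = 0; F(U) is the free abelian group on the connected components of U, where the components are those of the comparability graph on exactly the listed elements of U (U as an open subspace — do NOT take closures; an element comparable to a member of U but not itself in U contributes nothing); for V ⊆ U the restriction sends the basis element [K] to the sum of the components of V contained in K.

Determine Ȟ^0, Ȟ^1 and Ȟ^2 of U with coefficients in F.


nonempty overlaps:
  V12={c} V14={e} V15={f,h} V16={b} V23={d} V34={a} V56={g}
components per intersection:
  V1: {b} {c} {e,i} {f,h}
  V2: {c} {d}
  V3: {a} {d}
  V4: {a} {e}
  V5: {f,h} {g}
  V6: {b} {g}
  V12: {c}
  V14: {e}
  V15: {f,h}
  V16: {b}
  V23: {d}
  V34: {a}
  V56: {g}
C dims 14,7; δ0: rk 7, SNF 1^7
degree 0: 14−7−0 = 7 → Ȟ^0 ≅ Z^7
degree 1: 7−0−7 = 0 → Ȟ^1 ≅ 0
degree 2: 0−0−0 = 0 → Ȟ^2 ≅ 0

Ȟ^0(U;F) ≅ Z^7, Ȟ^1(U;F) ≅ 0, Ȟ^2(U;F) ≅ 0


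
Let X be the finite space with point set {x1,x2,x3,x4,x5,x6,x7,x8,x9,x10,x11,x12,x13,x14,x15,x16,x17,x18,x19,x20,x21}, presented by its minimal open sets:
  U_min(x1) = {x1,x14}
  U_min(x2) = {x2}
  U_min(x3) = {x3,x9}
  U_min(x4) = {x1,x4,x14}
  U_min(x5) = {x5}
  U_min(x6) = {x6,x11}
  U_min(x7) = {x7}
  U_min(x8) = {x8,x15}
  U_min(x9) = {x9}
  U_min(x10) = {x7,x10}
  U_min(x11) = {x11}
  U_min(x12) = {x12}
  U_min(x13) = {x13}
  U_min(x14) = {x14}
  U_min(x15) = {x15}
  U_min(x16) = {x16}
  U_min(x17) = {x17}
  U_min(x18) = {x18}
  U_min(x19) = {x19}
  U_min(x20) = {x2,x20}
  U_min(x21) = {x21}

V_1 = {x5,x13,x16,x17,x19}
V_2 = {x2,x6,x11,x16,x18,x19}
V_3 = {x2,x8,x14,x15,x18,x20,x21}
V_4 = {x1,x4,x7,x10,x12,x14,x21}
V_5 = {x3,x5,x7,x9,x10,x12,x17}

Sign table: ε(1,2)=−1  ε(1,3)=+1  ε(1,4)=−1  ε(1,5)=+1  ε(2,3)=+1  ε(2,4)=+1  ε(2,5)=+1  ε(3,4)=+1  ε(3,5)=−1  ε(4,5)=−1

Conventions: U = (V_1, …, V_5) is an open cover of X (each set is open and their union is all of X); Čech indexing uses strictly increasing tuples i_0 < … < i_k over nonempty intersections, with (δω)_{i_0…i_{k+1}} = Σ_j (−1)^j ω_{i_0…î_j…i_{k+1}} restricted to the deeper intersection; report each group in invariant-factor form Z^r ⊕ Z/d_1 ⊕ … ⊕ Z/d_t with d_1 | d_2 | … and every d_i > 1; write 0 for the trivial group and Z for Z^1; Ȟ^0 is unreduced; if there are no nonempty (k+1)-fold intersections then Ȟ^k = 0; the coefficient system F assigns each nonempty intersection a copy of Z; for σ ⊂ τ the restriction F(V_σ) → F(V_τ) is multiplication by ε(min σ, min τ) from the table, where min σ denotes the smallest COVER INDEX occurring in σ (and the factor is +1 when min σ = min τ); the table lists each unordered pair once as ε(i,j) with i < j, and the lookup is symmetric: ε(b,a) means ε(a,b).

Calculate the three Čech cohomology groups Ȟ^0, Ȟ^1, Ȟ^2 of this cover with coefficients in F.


nerve of the cover:
  V12={x16,x19} V15={x5,x17} V23={x2,x18} V34={x14,x21} V45={x7,x10,x12}
C dims 5,5; δ0: rk 4, SNF 1^4
Ȟ^0 = (5 − 4) − 0 = 1, so Ȟ^0 ≅ Z
Ȟ^1 = (5 − 0) − 4 = 1, so Ȟ^1 ≅ Z
Ȟ^2 = (0 − 0) − 0 = 0, so Ȟ^2 ≅ 0

Ȟ^0(U;F) ≅ Z, Ȟ^1(U;F) ≅ Z and Ȟ^2(U;F) ≅ 0


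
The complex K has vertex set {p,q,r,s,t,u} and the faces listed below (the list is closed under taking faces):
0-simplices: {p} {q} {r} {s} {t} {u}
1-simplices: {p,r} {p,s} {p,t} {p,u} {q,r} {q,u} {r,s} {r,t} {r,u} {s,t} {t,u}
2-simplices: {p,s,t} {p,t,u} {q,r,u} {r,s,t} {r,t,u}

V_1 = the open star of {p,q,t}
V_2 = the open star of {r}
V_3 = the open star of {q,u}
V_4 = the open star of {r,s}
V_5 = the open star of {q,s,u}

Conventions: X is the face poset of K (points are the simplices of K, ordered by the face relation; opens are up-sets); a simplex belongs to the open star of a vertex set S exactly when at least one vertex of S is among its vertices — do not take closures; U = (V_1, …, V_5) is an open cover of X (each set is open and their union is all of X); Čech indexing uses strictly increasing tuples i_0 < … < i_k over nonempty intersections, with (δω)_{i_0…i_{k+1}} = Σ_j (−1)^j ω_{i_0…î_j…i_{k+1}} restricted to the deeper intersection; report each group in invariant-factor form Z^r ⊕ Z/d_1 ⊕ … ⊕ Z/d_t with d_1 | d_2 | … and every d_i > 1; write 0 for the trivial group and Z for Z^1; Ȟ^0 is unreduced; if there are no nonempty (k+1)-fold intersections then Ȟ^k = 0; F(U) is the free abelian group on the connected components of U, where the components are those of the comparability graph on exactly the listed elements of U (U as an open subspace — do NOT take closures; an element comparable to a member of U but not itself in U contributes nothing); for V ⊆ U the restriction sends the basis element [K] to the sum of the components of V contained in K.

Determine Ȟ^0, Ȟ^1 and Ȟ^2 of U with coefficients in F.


cover nerve:
  V1={{p},{q},{t},{p,r},{p,s},{p,t},{p,u},{q,r},{q,u},{r,t},{s,t},{t,u},{p,s,t},{p,t,u},{q,r,u},{r,s,t},{r,t,u}} V2={{r},{p,r},{q,r},{r,s},{r,t},{r,u},{q,r,u},{r,s,t},{r,t,u}} V3={{q},{u},{p,u},{q,r},{q,u},{r,u},{t,u},{p,t,u},{q,r,u},{r,t,u}} V4={{r},{s},{p,r},{p,s},{q,r},{r,s},{r,t},{r,u},{s,t},{p,s,t},{q,r,u},{r,s,t},{r,t,u}} V5={{q},{s},{u},{p,s},{p,u},{q,r},{q,u},{r,s},{r,u},{s,t},{t,u},{p,s,t},{p,t,u},{q,r,u},{r,s,t},{r,t,u}}
  V12={{p,r},{q,r},{r,t},{q,r,u},{r,s,t},{r,t,u}} V13={{q},{p,u},{q,r},{q,u},{t,u},{p,t,u},{q,r,u},{r,t,u}} V14={{p,r},{p,s},{q,r},{r,t},{s,t},{p,s,t},{q,r,u},{r,s,t},{r,t,u}} V15={{q},{p,s},{p,u},{q,r},{q,u},{s,t},{t,u},{p,s,t},{p,t,u},{q,r,u},{r,s,t},{r,t,u}} V23={{q,r},{r,u},{q,r,u},{r,t,u}} V24={{r},{p,r},{q,r},{r,s},{r,t},{r,u},{q,r,u},{r,s,t},{r,t,u}} V25={{q,r},{r,s},{r,u},{q,r,u},{r,s,t},{r,t,u}} V34={{q,r},{r,u},{q,r,u},{r,t,u}} V35={{q},{u},{p,u},{q,r},{q,u},{r,u},{t,u},{p,t,u},{q,r,u},{r,t,u}} V45={{s},{p,s},{q,r},{r,s},{r,u},{s,t},{p,s,t},{q,r,u},{r,s,t},{r,t,u}}
  V123={{q,r},{q,r,u},{r,t,u}} V124={{p,r},{q,r},{r,t},{q,r,u},{r,s,t},{r,t,u}} V125={{q,r},{q,r,u},{r,s,t},{r,t,u}} V134={{q,r},{q,r,u},{r,t,u}} V135={{q},{p,u},{q,r},{q,u},{t,u},{p,t,u},{q,r,u},{r,t,u}} V145={{p,s},{q,r},{s,t},{p,s,t},{q,r,u},{r,s,t},{r,t,u}} V234={{q,r},{r,u},{q,r,u},{r,t,u}} V235={{q,r},{r,u},{q,r,u},{r,t,u}} V245={{q,r},{r,s},{r,u},{q,r,u},{r,s,t},{r,t,u}} V345={{q,r},{r,u},{q,r,u},{r,t,u}}
  V1234={{q,r},{q,r,u},{r,t,u}} V1235={{q,r},{q,r,u},{r,t,u}} V1245={{q,r},{q,r,u},{r,s,t},{r,t,u}} V1345={{q,r},{q,r,u},{r,t,u}} V2345={{q,r},{r,u},{q,r,u},{r,t,u}}
  V12345={{q,r},{q,r,u},{r,t,u}}
components per intersection:
  V1: {{p},{t},{p,r},{p,s},{p,t},{p,u},{r,t},{s,t},{t,u},{p,s,t},{p,t,u},{r,s,t},{r,t,u}} {{q},{q,r},{q,u},{q,r,u}}
  V2: {{r},{p,r},{q,r},{r,s},{r,t},{r,u},{q,r,u},{r,s,t},{r,t,u}}
  V3: {{q},{u},{p,u},{q,r},{q,u},{r,u},{t,u},{p,t,u},{q,r,u},{r,t,u}}
  V4: {{r},{s},{p,r},{p,s},{q,r},{r,s},{r,t},{r,u},{s,t},{p,s,t},{q,r,u},{r,s,t},{r,t,u}}
  V5: {{q},{u},{p,u},{q,r},{q,u},{r,u},{t,u},{p,t,u},{q,r,u},{r,t,u}} {{s},{p,s},{r,s},{s,t},{p,s,t},{r,s,t}}
  V12: {{p,r}} {{q,r},{q,r,u}} {{r,t},{r,s,t},{r,t,u}}
  V13: {{q},{q,r},{q,u},{q,r,u}} {{p,u},{t,u},{p,t,u},{r,t,u}}
  V14: {{p,r}} {{p,s},{r,t},{s,t},{p,s,t},{r,s,t},{r,t,u}} {{q,r},{q,r,u}}
  V15: {{q},{q,r},{q,u},{q,r,u}} {{p,s},{s,t},{p,s,t},{r,s,t}} {{p,u},{t,u},{p,t,u},{r,t,u}}
  V23: {{q,r},{r,u},{q,r,u},{r,t,u}}
  V24: {{r},{p,r},{q,r},{r,s},{r,t},{r,u},{q,r,u},{r,s,t},{r,t,u}}
  V25: {{q,r},{r,u},{q,r,u},{r,t,u}} {{r,s},{r,s,t}}
  V34: {{q,r},{r,u},{q,r,u},{r,t,u}}
  V35: {{q},{u},{p,u},{q,r},{q,u},{r,u},{t,u},{p,t,u},{q,r,u},{r,t,u}}
  V45: {{s},{p,s},{r,s},{s,t},{p,s,t},{r,s,t}} {{q,r},{r,u},{q,r,u},{r,t,u}}
  V123: {{q,r},{q,r,u}} {{r,t,u}}
  V124: {{p,r}} {{q,r},{q,r,u}} {{r,t},{r,s,t},{r,t,u}}
  V125: {{q,r},{q,r,u}} {{r,s,t}} {{r,t,u}}
  V134: {{q,r},{q,r,u}} {{r,t,u}}
  V135: {{q},{q,r},{q,u},{q,r,u}} {{p,u},{t,u},{p,t,u},{r,t,u}}
  V145: {{p,s},{s,t},{p,s,t},{r,s,t}} {{q,r},{q,r,u}} {{r,t,u}}
  V234: {{q,r},{r,u},{q,r,u},{r,t,u}}
  V235: {{q,r},{r,u},{q,r,u},{r,t,u}}
  V245: {{q,r},{r,u},{q,r,u},{r,t,u}} {{r,s},{r,s,t}}
  V345: {{q,r},{r,u},{q,r,u},{r,t,u}}
  V1234: {{q,r},{q,r,u}} {{r,t,u}}
  V1235: {{q,r},{q,r,u}} {{r,t,u}}
  V1245: {{q,r},{q,r,u}} {{r,s,t}} {{r,t,u}}
  V1345: {{q,r},{q,r,u}} {{r,t,u}}
  V2345: {{q,r},{r,u},{q,r,u},{r,t,u}}
  V12345: {{q,r},{q,r,u}} {{r,t,u}}
C dims 7,19,20,10; δ0: rk 6, SNF 1^6; δ1: rk 12, SNF 1^12; δ2: rk 8, SNF 1^8
Ȟ^0: (7−6)−0=1 ⇒ Z
Ȟ^1: (19−12)−6=1 ⇒ Z
Ȟ^2: (20−8)−12=0 ⇒ 0

Ȟ^0 ≅ Z,  Ȟ^1 ≅ Z,  Ȟ^2 ≅ 0


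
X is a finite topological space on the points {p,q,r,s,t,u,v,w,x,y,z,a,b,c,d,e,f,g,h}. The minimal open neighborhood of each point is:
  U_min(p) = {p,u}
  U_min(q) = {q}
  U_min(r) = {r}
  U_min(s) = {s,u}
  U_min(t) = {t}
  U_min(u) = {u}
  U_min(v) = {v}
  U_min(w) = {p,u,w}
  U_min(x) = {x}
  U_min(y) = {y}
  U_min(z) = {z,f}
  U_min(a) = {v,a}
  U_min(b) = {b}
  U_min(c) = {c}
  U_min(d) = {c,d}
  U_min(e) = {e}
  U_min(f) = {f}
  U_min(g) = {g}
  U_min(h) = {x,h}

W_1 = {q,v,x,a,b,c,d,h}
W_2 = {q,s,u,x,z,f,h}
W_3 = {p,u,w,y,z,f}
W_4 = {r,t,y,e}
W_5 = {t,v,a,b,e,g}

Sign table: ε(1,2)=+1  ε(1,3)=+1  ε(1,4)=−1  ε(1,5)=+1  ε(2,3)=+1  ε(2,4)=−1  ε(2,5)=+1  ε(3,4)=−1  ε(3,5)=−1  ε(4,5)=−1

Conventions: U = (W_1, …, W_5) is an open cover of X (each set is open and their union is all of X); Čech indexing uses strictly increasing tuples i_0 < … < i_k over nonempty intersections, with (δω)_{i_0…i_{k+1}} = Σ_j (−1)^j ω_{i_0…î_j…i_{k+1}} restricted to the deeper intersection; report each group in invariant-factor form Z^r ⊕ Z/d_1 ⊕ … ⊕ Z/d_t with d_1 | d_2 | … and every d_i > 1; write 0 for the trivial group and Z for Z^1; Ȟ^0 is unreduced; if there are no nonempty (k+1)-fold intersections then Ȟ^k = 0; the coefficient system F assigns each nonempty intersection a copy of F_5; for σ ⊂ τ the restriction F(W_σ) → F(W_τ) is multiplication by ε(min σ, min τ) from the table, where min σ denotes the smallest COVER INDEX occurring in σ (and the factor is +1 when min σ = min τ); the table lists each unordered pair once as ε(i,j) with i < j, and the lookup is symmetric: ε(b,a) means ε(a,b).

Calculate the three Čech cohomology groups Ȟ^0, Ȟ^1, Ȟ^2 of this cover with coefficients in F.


Ȟ^0 = Z/5,  Ȟ^1 = Z/5,  Ȟ^2 = 0

nerve of the cover:
  W12={q,x,h} W15={v,a,b} W23={u,z,f} W34={y} W45={t,e}
C dims 5,5; δ0: rk_F5 4
Ȟ^0 = (5 − 4) − 0 = 1, so Ȟ^0 ≅ Z/5
Ȟ^1 = (5 − 0) − 4 = 1, so Ȟ^1 ≅ Z/5
Ȟ^2 = (0 − 0) − 0 = 0, so Ȟ^2 ≅ 0


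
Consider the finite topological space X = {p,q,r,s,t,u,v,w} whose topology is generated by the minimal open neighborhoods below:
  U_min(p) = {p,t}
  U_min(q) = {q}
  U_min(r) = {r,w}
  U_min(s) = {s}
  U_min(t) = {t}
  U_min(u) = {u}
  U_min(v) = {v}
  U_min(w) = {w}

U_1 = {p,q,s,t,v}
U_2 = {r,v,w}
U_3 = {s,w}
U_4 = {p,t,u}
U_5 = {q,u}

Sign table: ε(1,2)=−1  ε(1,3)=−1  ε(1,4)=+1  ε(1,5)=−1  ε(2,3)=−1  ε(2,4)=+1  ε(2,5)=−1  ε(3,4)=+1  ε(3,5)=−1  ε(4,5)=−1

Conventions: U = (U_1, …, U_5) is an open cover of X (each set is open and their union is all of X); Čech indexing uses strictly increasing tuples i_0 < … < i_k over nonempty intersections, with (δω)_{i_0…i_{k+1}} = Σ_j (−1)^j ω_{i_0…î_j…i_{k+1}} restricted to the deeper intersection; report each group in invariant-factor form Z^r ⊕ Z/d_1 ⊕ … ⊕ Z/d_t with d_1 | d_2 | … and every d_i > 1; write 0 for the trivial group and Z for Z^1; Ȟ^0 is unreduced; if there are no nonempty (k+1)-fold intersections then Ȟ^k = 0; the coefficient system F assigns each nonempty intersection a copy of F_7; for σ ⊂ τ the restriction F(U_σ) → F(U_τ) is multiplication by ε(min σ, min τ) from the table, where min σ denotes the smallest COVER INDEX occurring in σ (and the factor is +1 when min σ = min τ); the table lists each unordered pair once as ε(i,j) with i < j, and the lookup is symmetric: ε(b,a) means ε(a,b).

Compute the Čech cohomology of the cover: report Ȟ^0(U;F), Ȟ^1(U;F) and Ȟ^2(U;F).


Ȟ^0 = 0; Ȟ^1 = Z/7; Ȟ^2 = 0

nonempty intersections:
  U12={v} U13={s} U14={p,t} U15={q} U23={w} U45={u}
C dims 5,6; δ0: rk_F7 5
Ȟ^0: (5−5)−0=0 ⇒ 0
Ȟ^1: (6−0)−5=1 ⇒ Z/7
Ȟ^2: (0−0)−0=0 ⇒ 0


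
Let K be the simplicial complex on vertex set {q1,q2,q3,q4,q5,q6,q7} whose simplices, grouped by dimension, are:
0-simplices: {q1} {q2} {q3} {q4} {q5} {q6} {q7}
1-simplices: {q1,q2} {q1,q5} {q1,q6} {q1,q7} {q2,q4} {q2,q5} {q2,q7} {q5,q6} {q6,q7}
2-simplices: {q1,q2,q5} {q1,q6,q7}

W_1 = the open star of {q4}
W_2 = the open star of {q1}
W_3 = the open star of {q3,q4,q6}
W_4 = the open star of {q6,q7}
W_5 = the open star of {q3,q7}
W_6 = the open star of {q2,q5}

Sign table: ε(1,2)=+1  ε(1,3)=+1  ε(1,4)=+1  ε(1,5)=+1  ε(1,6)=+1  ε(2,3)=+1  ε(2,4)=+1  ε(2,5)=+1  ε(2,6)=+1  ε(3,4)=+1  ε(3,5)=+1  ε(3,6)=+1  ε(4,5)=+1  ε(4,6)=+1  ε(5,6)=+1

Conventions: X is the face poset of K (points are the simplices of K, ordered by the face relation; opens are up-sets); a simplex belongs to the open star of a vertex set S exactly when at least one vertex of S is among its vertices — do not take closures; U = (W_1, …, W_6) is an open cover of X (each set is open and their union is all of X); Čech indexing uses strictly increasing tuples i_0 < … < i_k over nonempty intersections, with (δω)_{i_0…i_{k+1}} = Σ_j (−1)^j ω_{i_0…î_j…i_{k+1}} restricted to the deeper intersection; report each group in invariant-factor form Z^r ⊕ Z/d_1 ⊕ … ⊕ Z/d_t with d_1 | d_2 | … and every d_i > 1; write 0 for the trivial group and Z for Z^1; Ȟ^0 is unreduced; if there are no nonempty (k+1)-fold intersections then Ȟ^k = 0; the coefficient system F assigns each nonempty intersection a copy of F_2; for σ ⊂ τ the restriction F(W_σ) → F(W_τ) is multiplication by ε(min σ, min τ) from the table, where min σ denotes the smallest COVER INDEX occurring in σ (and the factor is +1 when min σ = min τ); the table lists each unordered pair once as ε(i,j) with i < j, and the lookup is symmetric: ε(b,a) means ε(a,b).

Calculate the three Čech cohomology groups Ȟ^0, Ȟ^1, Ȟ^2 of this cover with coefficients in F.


Ȟ^0 = Z/2; Ȟ^1 = Z/2; Ȟ^2 = 0

nerve of the cover:
  W1={{q4},{q2,q4}} W2={{q1},{q1,q2},{q1,q5},{q1,q6},{q1,q7},{q1,q2,q5},{q1,q6,q7}} W3={{q3},{q4},{q6},{q1,q6},{q2,q4},{q5,q6},{q6,q7},{q1,q6,q7}} W4={{q6},{q7},{q1,q6},{q1,q7},{q2,q7},{q5,q6},{q6,q7},{q1,q6,q7}} W5={{q3},{q7},{q1,q7},{q2,q7},{q6,q7},{q1,q6,q7}} W6={{q2},{q5},{q1,q2},{q1,q5},{q2,q4},{q2,q5},{q2,q7},{q5,q6},{q1,q2,q5}}
  W13={{q4},{q2,q4}} W16={{q2,q4}} W23={{q1,q6},{q1,q6,q7}} W24={{q1,q6},{q1,q7},{q1,q6,q7}} W25={{q1,q7},{q1,q6,q7}} W26={{q1,q2},{q1,q5},{q1,q2,q5}} W34={{q6},{q1,q6},{q5,q6},{q6,q7},{q1,q6,q7}} W35={{q3},{q6,q7},{q1,q6,q7}} W36={{q2,q4},{q5,q6}} W45={{q7},{q1,q7},{q2,q7},{q6,q7},{q1,q6,q7}} W46={{q2,q7},{q5,q6}} W56={{q2,q7}}
  W136={{q2,q4}} W234={{q1,q6},{q1,q6,q7}} W235={{q1,q6,q7}} W245={{q1,q7},{q1,q6,q7}} W345={{q6,q7},{q1,q6,q7}} W346={{q5,q6}} W456={{q2,q7}}
  W2345={{q1,q6,q7}}
C dims 6,12,7,1; δ0: rk_F2 5; δ1: rk_F2 6; δ2: rk_F2 1
Ȟ^0 = (6 − 5) − 0 = 1, so Ȟ^0 ≅ Z/2
Ȟ^1 = (12 − 6) − 5 = 1, so Ȟ^1 ≅ Z/2
Ȟ^2 = (7 − 1) − 6 = 0, so Ȟ^2 ≅ 0


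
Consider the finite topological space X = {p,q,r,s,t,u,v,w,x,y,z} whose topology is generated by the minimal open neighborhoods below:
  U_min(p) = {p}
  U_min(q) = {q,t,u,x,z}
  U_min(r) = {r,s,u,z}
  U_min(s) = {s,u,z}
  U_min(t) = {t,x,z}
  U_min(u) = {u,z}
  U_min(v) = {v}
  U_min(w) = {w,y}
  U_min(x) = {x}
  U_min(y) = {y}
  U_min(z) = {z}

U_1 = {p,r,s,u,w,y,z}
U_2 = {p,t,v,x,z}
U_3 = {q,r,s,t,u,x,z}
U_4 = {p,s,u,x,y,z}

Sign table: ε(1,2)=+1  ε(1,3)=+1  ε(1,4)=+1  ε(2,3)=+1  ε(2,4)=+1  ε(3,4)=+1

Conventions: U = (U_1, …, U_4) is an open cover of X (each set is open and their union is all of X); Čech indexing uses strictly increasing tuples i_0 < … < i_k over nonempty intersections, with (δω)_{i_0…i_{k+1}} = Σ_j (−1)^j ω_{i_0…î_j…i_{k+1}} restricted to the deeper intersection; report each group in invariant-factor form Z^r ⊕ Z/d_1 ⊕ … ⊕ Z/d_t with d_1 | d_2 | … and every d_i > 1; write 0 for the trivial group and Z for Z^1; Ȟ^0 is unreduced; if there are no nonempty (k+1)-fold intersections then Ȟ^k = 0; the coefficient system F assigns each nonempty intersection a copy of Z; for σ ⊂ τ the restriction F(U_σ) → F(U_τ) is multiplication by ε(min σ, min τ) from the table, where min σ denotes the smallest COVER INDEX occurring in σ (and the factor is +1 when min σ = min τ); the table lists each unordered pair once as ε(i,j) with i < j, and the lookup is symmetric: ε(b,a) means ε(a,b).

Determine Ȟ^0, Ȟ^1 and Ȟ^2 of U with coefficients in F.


Ȟ^0 ≅ Z,  Ȟ^1 ≅ 0,  Ȟ^2 ≅ 0

nonempty overlaps:
  U12={p,z} U13={r,s,u,z} U14={p,s,u,y,z} U23={t,x,z} U24={p,x,z} U34={s,u,x,z}
  U123={z} U124={p,z} U134={s,u,z} U234={x,z}
  U1234={z}
C dims 4,6,4,1; δ0: rk 3, SNF 1^3; δ1: rk 3, SNF 1^3; δ2: rk 1, SNF 1^1
degree 0: 4−3−0 = 1 → Ȟ^0 ≅ Z
degree 1: 6−3−3 = 0 → Ȟ^1 ≅ 0
degree 2: 4−1−3 = 0 → Ȟ^2 ≅ 0


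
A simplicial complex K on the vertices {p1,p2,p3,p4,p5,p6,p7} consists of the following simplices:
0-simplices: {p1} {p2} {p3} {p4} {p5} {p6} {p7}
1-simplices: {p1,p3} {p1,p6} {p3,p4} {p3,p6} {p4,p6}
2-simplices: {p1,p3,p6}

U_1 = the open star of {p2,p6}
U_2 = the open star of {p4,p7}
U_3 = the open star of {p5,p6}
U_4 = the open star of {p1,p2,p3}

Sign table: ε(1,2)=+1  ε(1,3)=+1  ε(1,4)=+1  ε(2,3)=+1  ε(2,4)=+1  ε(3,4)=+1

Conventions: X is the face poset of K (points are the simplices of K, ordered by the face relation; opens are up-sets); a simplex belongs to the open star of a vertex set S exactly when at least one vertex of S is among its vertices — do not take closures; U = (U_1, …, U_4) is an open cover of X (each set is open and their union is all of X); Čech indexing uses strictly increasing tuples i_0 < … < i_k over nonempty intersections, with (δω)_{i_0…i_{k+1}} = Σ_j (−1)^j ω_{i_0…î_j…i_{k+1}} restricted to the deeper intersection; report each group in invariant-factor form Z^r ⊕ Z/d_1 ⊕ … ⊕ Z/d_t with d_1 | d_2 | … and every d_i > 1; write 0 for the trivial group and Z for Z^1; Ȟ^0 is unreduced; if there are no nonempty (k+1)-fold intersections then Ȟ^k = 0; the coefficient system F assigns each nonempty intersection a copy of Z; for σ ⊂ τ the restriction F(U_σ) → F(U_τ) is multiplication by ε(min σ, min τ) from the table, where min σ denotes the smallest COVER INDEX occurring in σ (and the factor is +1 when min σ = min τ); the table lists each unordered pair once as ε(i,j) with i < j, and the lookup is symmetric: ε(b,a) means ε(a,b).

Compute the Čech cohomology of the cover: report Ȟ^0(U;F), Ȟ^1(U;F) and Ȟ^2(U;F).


intersection data:
  U1={{p2},{p6},{p1,p6},{p3,p6},{p4,p6},{p1,p3,p6}} U2={{p4},{p7},{p3,p4},{p4,p6}} U3={{p5},{p6},{p1,p6},{p3,p6},{p4,p6},{p1,p3,p6}} U4={{p1},{p2},{p3},{p1,p3},{p1,p6},{p3,p4},{p3,p6},{p1,p3,p6}}
  U12={{p4,p6}} U13={{p6},{p1,p6},{p3,p6},{p4,p6},{p1,p3,p6}} U14={{p2},{p1,p6},{p3,p6},{p1,p3,p6}} U23={{p4,p6}} U24={{p3,p4}} U34={{p1,p6},{p3,p6},{p1,p3,p6}}
  U123={{p4,p6}} U134={{p1,p6},{p3,p6},{p1,p3,p6}}
C dims 4,6,2; δ0: rk 3, SNF 1^3; δ1: rk 2, SNF 1^2
Ȟ^0 = (4 − 3) − 0 = 1, so Ȟ^0 ≅ Z
Ȟ^1 = (6 − 2) − 3 = 1, so Ȟ^1 ≅ Z
Ȟ^2 = (2 − 0) − 2 = 0, so Ȟ^2 ≅ 0

Ȟ^0 ≅ Z,  Ȟ^1 ≅ Z,  Ȟ^2 ≅ 0


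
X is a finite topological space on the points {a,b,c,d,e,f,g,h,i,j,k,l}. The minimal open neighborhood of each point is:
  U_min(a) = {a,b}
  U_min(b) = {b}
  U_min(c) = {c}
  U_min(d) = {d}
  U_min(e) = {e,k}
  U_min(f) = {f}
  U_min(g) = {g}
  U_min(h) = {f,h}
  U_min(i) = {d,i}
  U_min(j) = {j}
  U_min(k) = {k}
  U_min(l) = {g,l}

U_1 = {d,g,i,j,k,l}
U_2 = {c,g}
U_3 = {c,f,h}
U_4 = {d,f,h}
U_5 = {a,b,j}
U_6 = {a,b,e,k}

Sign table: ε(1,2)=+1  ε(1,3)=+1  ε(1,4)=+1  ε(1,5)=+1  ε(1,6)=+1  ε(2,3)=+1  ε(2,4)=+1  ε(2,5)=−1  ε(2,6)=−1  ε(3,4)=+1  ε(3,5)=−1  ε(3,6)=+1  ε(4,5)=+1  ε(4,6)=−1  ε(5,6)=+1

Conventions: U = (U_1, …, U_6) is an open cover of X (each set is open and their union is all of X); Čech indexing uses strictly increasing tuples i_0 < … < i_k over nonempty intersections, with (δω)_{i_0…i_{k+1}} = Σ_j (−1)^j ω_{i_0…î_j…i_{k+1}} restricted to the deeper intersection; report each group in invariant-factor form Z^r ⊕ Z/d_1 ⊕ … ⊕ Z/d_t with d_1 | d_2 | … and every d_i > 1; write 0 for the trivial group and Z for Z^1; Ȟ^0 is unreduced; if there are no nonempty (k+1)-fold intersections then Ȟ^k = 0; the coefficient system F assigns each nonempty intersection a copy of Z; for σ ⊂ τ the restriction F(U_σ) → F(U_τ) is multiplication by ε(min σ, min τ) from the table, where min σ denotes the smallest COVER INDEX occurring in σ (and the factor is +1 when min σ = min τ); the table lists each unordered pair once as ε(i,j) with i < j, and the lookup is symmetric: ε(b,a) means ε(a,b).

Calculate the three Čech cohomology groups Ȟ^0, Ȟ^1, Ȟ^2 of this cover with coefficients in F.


Ȟ^0 ≅ Z; Ȟ^1 ≅ Z^2; Ȟ^2 ≅ 0

nerve of the cover:
  U12={g} U14={d} U15={j} U16={k} U23={c} U34={f,h} U56={a,b}
C dims 6,7; δ0: rk 5, SNF 1^5
Ȟ^0 = (6 − 5) − 0 = 1, so Ȟ^0 ≅ Z
Ȟ^1 = (7 − 0) − 5 = 2, so Ȟ^1 ≅ Z^2
Ȟ^2 = (0 − 0) − 0 = 0, so Ȟ^2 ≅ 0


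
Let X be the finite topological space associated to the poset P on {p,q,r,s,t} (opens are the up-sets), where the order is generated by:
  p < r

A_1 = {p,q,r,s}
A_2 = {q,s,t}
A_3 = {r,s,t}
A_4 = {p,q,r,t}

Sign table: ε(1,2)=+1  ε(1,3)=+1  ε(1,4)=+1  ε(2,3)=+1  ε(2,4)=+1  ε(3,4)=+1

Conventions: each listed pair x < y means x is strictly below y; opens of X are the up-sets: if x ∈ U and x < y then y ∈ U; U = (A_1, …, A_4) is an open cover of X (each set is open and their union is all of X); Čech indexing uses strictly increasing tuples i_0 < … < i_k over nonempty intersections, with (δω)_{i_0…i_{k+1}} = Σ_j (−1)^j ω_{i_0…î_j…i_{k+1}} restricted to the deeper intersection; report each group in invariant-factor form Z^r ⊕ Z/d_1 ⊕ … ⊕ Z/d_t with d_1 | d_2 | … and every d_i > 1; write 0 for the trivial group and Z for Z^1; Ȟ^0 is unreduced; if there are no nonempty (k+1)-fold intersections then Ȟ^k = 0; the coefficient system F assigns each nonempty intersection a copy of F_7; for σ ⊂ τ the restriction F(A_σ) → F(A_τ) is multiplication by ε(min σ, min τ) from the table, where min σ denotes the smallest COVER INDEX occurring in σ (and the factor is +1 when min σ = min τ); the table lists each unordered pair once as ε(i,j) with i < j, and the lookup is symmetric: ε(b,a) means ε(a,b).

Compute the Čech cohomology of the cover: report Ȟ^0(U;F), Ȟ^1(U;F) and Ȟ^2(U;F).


cover nerve:
  A12={q,s} A13={r,s} A14={p,q,r} A23={s,t} A24={q,t} A34={r,t}
  A123={s} A124={q} A134={r} A234={t}
C dims 4,6,4; δ0: rk_F7 3; δ1: rk_F7 3
Ȟ^0: (4−3)−0=1 ⇒ Z/7
Ȟ^1: (6−3)−3=0 ⇒ 0
Ȟ^2: (4−0)−3=1 ⇒ Z/7

Ȟ^0 = Z/7; Ȟ^1 = 0; Ȟ^2 = Z/7
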